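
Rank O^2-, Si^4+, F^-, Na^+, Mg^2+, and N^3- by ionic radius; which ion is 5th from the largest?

Mg^2+

Each ion has 10 electrons. The ranking follows nuclear charge in reverse — greater Z gives a smaller radius. Si^4+ (Z=14), Mg^2+ (Z=12), Na^+ (Z=11), F^- (Z=9), O^2- (Z=8), N^3- (Z=7).
So the order is Si^4+ < Mg^2+ < Na^+ < F^- < O^2- < N^3-; the 5th-largest ion is Mg^2+.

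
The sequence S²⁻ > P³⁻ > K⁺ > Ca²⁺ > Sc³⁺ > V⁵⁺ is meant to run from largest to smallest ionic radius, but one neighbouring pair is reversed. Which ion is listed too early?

S²⁻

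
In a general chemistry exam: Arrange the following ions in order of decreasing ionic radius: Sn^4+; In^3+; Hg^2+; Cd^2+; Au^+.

Au^+ > Hg^2+ > Cd^2+ > In^3+ > Sn^4+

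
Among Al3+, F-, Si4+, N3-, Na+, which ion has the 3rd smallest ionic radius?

Na+

All of these have 10 electrons (isoelectronic). With the same electron cloud, the ion with the most protons pulls it in tightest. Nuclear charges: Si4+ (Z=14), Al3+ (Z=13), Na+ (Z=11), F- (Z=9), N3- (Z=7). Highest Z is smallest.
Ordering: Si4+ < Al3+ < Na+ < F- < N3-. The 3rd smallest is Na+.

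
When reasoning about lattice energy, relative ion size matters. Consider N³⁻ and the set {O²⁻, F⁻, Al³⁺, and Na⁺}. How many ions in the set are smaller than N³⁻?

All of these have 10 electrons (isoelectronic). With the same electron cloud, the ion with the most protons pulls it in tightest. Nuclear charges: Al³⁺ (Z=13), Na⁺ (Z=11), F⁻ (Z=9), O²⁻ (Z=8), N³⁻ (Z=7). Highest Z is smallest.
Ordering all of them (including N³⁻) by radius gives Al³⁺ < Na⁺ < F⁻ < O²⁻ < N³⁻. That's 4.

4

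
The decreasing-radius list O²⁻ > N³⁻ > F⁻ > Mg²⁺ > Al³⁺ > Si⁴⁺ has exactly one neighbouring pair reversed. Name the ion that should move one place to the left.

Check each adjacent pair. O²⁻ and N³⁻ are reversed: both have 10 electrons but Z(O)=8 > Z(N)=7, so O²⁻ should be the smaller of the two. No other neighbouring pair contradicts the periodic trends, so N³⁻ is the ion listed too late.

N³⁻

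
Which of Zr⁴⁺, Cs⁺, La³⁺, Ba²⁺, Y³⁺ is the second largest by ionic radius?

Zr⁴⁺: 36 e⁻, Z=40, Y³⁺: 36 e⁻, Z=39, La³⁺: 54 e⁻, Z=57, Ba²⁺: 54 e⁻, Z=56, Cs⁺: 54 e⁻, Z=55. Zr⁴⁺ < Y³⁺ (isoelectronic, higher Z=40 is smaller); Y³⁺ < La³⁺ (same group, 1 shell fewer); La³⁺ < Ba²⁺ (both 54 e⁻, Z=57>56); Ba²⁺ < Cs⁺ (isoelectronic, higher Z=56 is smaller).
Ordering: Zr⁴⁺ < Y³⁺ < La³⁺ < Ba²⁺ < Cs⁺. The second largest is Ba²⁺.

Ba²⁺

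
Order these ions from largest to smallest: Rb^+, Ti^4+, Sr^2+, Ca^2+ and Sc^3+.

Rb^+ > Sr^2+ > Ca^2+ > Sc^3+ > Ti^4+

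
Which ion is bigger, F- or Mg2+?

F-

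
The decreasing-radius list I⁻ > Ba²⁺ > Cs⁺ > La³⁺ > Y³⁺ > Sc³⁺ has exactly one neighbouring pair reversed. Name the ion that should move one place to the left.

Scanning neighbour by neighbour, only Ba²⁺/Cs⁺ violates a trend: Ba²⁺ and Cs⁺ share 54 electrons; the higher nuclear charge on Ba (Z=56) contracts it more, so Ba²⁺ < Cs⁺. That makes Cs⁺ the one sitting a position late relative to where it belongs.

Cs⁺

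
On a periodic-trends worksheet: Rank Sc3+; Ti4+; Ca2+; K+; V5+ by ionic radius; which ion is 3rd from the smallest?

Sc3+

Each ion has 18 electrons. The ranking follows nuclear charge in reverse — greater Z gives a smaller radius. V5+ (Z=23), Ti4+ (Z=22), Sc3+ (Z=21), Ca2+ (Z=20), K+ (Z=19).
Full ascending order: V5+ < Ti4+ < Sc3+ < Ca2+ < K+. Counting from the smallest, position 3 is Sc3+.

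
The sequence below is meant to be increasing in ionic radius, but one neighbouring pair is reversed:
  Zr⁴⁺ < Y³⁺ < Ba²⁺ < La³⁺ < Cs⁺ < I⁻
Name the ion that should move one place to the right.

The pair Ba²⁺, La³⁺ is the wrong way round — both have 54 electrons but Z(La)=57 > Z(Ba)=56, so La³⁺ should be the smaller of the two. All other adjacent pairs agree with periodic trends, so Ba²⁺ is the misplaced ion.

Ba²⁺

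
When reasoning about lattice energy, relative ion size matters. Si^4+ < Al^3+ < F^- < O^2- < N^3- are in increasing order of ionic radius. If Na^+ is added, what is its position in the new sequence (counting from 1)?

Isoelectronic series (10 e⁻ each). Size is set by nuclear charge: more protons means a smaller ion. Si^4+ (Z=14), Al^3+ (Z=13), Na^+ (Z=11), F^- (Z=9), O^2- (Z=8), N^3- (Z=7).
Merged order: Si^4+ < Al^3+ < Na^+ < F^- < O^2- < N^3- — Na^+ is number 3.

3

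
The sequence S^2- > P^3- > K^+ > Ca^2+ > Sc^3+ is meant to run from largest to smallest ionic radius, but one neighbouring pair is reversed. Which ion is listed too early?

S^2-

Scanning neighbour by neighbour, only S^2-/P^3- violates a trend: they are isoelectronic (18 e⁻) and S has more protons than P (16 vs 15), making S^2- smaller. That makes S^2- the one sitting a position early relative to where it belongs.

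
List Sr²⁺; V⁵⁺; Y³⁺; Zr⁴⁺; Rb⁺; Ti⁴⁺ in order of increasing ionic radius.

V⁵⁺ < Ti⁴⁺ < Zr⁴⁺ < Y³⁺ < Sr²⁺ < Rb⁺

Work out protons and electrons: V⁵⁺: 18 e⁻, Z=23, Ti⁴⁺: 18 e⁻, Z=22, Zr⁴⁺: 36 e⁻, Z=40, Y³⁺: 36 e⁻, Z=39, Sr²⁺: 36 e⁻, Z=38, Rb⁺: 36 e⁻, Z=37. V⁵⁺ < Ti⁴⁺ (both 18 e⁻, Z=23>22); Ti⁴⁺ < Zr⁴⁺ (same group, period 4 vs 5); Zr⁴⁺ < Y³⁺ (both 36 e⁻, Z=40>39); Y³⁺ < Sr²⁺ (both 36 e⁻, Z=39>38); Sr²⁺ < Rb⁺ (isoelectronic, higher Z=38 is smaller).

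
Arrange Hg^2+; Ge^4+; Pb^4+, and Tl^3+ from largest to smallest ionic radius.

First list Z and electron count for each: Ge^4+ has 28 e⁻ (Z=32), Pb^4+ has 78 e⁻ (Z=82), Tl^3+ has 78 e⁻ (Z=81), Hg^2+ has 78 e⁻ (Z=80). Ge^4+ < Pb^4+ (same group, period 4 vs 6); Pb^4+ < Tl^3+ (both 78 e⁻, Z=82>81); Tl^3+ < Hg^2+ (both 78 e⁻, Z=81>80).

Hg^2+ > Tl^3+ > Pb^4+ > Ge^4+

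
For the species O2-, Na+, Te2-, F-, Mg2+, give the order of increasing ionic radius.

Electron counts and nuclear charges: Mg2+ has 10 e⁻ (Z=12), Na+ has 10 e⁻ (Z=11), F- has 10 e⁻ (Z=9), O2- has 10 e⁻ (Z=8), Te2- has 54 e⁻ (Z=52). Mg2+ < Na+ (both 10 e⁻, Z=12>11); Na+ < F- (both 10 e⁻, Z=11>9); F- < O2- (isoelectronic, higher Z=9 is smaller); O2- < Te2- (same group, 3 shells fewer).

Mg2+ < Na+ < F- < O2- < Te2-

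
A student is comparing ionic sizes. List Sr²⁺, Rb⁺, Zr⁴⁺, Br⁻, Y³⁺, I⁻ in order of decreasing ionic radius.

Electron counts and nuclear charges: Zr⁴⁺ (Z=40, 36 e⁻), Y³⁺ (Z=39, 36 e⁻), Sr²⁺ (Z=38, 36 e⁻), Rb⁺ (Z=37, 36 e⁻), Br⁻ (Z=35, 36 e⁻), I⁻ (Z=53, 54 e⁻). Zr⁴⁺ < Y³⁺ (isoelectronic, higher Z=40 is smaller); Y³⁺ < Sr²⁺ (both 36 e⁻, Z=39>38); Sr²⁺ < Rb⁺ (isoelectronic, higher Z=38 is smaller); Rb⁺ < Br⁻ (isoelectronic, higher Z=37 is smaller); Br⁻ < I⁻ (same group, period 4 vs 5).

I⁻ > Br⁻ > Rb⁺ > Sr²⁺ > Y³⁺ > Zr⁴⁺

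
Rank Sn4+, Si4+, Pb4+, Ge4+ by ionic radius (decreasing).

Same group, same charge. Going down the group adds an extra shell of electrons, so the ion gets larger: Si4+ is highest in the group and smallest.

Pb4+ > Sn4+ > Ge4+ > Si4+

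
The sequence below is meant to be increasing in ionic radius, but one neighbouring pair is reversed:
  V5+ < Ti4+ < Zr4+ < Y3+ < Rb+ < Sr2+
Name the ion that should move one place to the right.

Rb+

The pair Rb+, Sr2+ is the wrong way round — Sr2+ and Rb+ share 36 electrons; the higher nuclear charge on Sr (Z=38) contracts it more, so Sr2+ < Rb+. All other adjacent pairs agree with periodic trends, so Rb+ is the misplaced ion.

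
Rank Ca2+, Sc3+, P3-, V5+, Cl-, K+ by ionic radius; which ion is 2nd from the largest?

Isoelectronic series (18 e⁻ each). Size is set by nuclear charge: more protons means a smaller ion. V5+ (Z=23), Sc3+ (Z=21), Ca2+ (Z=20), K+ (Z=19), Cl- (Z=17), P3- (Z=15).
So the order is V5+ < Sc3+ < Ca2+ < K+ < Cl- < P3-; the 2nd-largest ion is Cl-.

Cl-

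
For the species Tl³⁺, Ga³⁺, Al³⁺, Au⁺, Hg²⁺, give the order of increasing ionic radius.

Al³⁺ < Ga³⁺ < Tl³⁺ < Hg²⁺ < Au⁺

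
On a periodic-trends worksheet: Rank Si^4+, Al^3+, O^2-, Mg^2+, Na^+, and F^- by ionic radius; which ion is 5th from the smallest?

Isoelectronic series (10 e⁻ each). Size is set by nuclear charge: more protons means a smaller ion. Si^4+ (Z=14), Al^3+ (Z=13), Mg^2+ (Z=12), Na^+ (Z=11), F^- (Z=9), O^2- (Z=8).
That gives Si^4+ < Al^3+ < Mg^2+ < Na^+ < F^- < O^2-. From the smallest end, number 5 is F^-.

F^-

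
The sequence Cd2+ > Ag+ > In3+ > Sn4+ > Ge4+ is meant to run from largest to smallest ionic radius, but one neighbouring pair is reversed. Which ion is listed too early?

Compare adjacent ions: they are isoelectronic (46 e⁻) and Cd has more protons than Ag (48 vs 47), making Cd2+ smaller — yet in this decreasing list Cd2+ sits before Ag+. Nothing else is reversed, so Cd2+ should move one place to the right.

Cd2+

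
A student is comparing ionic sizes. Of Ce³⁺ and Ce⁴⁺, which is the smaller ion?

Ce⁴⁺

These are all Ce ions. Removing more electrons (higher positive charge) pulls the remaining electrons in closer, so Ce⁴⁺ is smallest and Ce³⁺ is largest.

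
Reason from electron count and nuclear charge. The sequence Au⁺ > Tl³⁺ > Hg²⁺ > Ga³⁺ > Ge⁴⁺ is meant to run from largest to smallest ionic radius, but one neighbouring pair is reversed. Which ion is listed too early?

Tl³⁺

Compare adjacent ions: they are isoelectronic (78 e⁻) and Tl has more protons than Hg (81 vs 80), making Tl³⁺ smaller — yet in this decreasing list Tl³⁺ sits before Hg²⁺. Nothing else is reversed, so Tl³⁺ should move one place to the right.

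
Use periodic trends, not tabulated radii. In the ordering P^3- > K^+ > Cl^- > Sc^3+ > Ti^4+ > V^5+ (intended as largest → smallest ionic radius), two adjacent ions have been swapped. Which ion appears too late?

Check each adjacent pair. K^+ and Cl^- are reversed: both have 18 electrons but Z(K)=19 > Z(Cl)=17, so K^+ should be the smaller of the two. No other neighbouring pair contradicts the periodic trends, so Cl^- is the ion listed too late.

Cl^-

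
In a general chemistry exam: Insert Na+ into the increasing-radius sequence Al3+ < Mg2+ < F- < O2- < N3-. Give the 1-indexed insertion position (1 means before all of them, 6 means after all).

3

Isoelectronic series (10 e⁻ each). Size is set by nuclear charge: more protons means a smaller ion. Al3+ (Z=13), Mg2+ (Z=12), Na+ (Z=11), F- (Z=9), O2- (Z=8), N3- (Z=7).
The complete sequence is Al3+ < Mg2+ < Na+ < F- < O2- < N3-. Na+ sits at position 3.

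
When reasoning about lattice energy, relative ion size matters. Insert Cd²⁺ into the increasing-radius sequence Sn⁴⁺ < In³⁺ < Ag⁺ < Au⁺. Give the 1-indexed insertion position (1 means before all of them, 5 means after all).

3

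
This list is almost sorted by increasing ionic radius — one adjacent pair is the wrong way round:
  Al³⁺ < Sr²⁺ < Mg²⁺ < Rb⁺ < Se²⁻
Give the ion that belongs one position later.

Sr²⁺

Check each adjacent pair. Sr²⁺ and Mg²⁺ are reversed: same group and charge — period 3 sits above period 5, so Mg²⁺ is smaller. No other neighbouring pair contradicts the periodic trends, so Sr²⁺ is the ion listed too early.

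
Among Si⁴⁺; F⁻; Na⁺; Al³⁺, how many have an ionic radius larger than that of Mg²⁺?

Each ion has 10 electrons. The ranking follows nuclear charge in reverse — greater Z gives a smaller radius. Si⁴⁺ (Z=14), Al³⁺ (Z=13), Mg²⁺ (Z=12), Na⁺ (Z=11), F⁻ (Z=9).
Placing each against Mg²⁺: smaller — Si⁴⁺, Al³⁺; larger — Na⁺, F⁻. Count: 2.

2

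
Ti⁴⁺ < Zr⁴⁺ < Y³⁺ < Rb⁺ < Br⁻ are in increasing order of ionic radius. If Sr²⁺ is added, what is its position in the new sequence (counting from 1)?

4

First list Z and electron count for each: Ti⁴⁺: 18 e⁻, Z=22, Zr⁴⁺: 36 e⁻, Z=40, Y³⁺: 36 e⁻, Z=39, Sr²⁺: 36 e⁻, Z=38, Rb⁺: 36 e⁻, Z=37, Br⁻: 36 e⁻, Z=35. Ti⁴⁺ < Zr⁴⁺ (same group, period 4 vs 5); Zr⁴⁺ < Y³⁺ (both 36 e⁻, Z=40>39); Y³⁺ < Sr²⁺ (isoelectronic, higher Z=39 is smaller); Sr²⁺ < Rb⁺ (isoelectronic, higher Z=38 is smaller); Rb⁺ < Br⁻ (isoelectronic, higher Z=37 is smaller).
Merged order: Ti⁴⁺ < Zr⁴⁺ < Y³⁺ < Sr²⁺ < Rb⁺ < Br⁻ — Sr²⁺ is number 4.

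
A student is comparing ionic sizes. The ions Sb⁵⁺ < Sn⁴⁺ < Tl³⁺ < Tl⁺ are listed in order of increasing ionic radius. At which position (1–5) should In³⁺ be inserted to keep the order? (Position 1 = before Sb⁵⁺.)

Sb⁵⁺: 46 e⁻, Z=51, Sn⁴⁺: 46 e⁻, Z=50, In³⁺: 46 e⁻, Z=49, Tl³⁺: 78 e⁻, Z=81, Tl⁺: 80 e⁻, Z=81. Sb⁵⁺ < Sn⁴⁺ (isoelectronic, higher Z=51 is smaller); Sn⁴⁺ < In³⁺ (isoelectronic, higher Z=50 is smaller); In³⁺ < Tl³⁺ (same group, period 5 vs 6); Tl³⁺ < Tl⁺ (same element, +3 vs +1).
Merged order: Sb⁵⁺ < Sn⁴⁺ < In³⁺ < Tl³⁺ < Tl⁺ — In³⁺ is number 3.

3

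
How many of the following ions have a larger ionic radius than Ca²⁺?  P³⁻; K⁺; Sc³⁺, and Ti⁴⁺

Isoelectronic series (18 e⁻ each). Size is set by nuclear charge: more protons means a smaller ion. Ti⁴⁺ (Z=22), Sc³⁺ (Z=21), Ca²⁺ (Z=20), K⁺ (Z=19), P³⁻ (Z=15).
Placing each against Ca²⁺: smaller — Ti⁴⁺, Sc³⁺; larger — K⁺, P³⁻. Count: 2.

2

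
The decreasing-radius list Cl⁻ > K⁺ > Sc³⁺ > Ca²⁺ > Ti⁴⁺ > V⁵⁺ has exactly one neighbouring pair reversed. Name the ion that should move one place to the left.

Ca²⁺

Scanning neighbour by neighbour, only Sc³⁺/Ca²⁺ violates a trend: both have 18 electrons but Z(Sc)=21 > Z(Ca)=20, so Sc³⁺ should be the smaller of the two. That makes Ca²⁺ the one sitting a position late relative to where it belongs.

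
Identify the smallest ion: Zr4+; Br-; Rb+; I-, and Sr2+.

Zr4+

Zr4+: 36 e⁻, Z=40, Sr2+: 36 e⁻, Z=38, Rb+: 36 e⁻, Z=37, Br-: 36 e⁻, Z=35, I-: 54 e⁻, Z=53. Zr4+ < Sr2+ (both 36 e⁻, Z=40>38); Sr2+ < Rb+ (isoelectronic, higher Z=38 is smaller); Rb+ < Br- (isoelectronic, higher Z=37 is smaller); Br- < I- (same group, period 4 vs 5).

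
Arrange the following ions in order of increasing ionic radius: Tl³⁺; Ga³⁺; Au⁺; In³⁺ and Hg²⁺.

Ga³⁺ < In³⁺ < Tl³⁺ < Hg²⁺ < Au⁺

Electron counts and nuclear charges: Ga³⁺: 28 e⁻, Z=31, In³⁺: 46 e⁻, Z=49, Tl³⁺: 78 e⁻, Z=81, Hg²⁺: 78 e⁻, Z=80, Au⁺: 78 e⁻, Z=79. Ga³⁺ < In³⁺ (same group, 1 shell fewer); In³⁺ < Tl³⁺ (same group, period 5 vs 6); Tl³⁺ < Hg²⁺ (both 78 e⁻, Z=81>80); Hg²⁺ < Au⁺ (isoelectronic, higher Z=80 is smaller).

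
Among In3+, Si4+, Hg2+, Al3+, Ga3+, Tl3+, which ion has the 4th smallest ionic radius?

Tabulating Z and e⁻: Si4+ (Z=14, 10 e⁻), Al3+ (Z=13, 10 e⁻), Ga3+ (Z=31, 28 e⁻), In3+ (Z=49, 46 e⁻), Tl3+ (Z=81, 78 e⁻), Hg2+ (Z=80, 78 e⁻). Si4+ < Al3+ (isoelectronic, higher Z=14 is smaller); Al3+ < Ga3+ (same group, period 3 vs 4); Ga3+ < In3+ (same group, 1 shell fewer); In3+ < Tl3+ (same group, 1 shell fewer); Tl3+ < Hg2+ (both 78 e⁻, Z=81>80).
That gives Si4+ < Al3+ < Ga3+ < In3+ < Tl3+ < Hg2+. From the smallest end, number 4 is In3+.

In3+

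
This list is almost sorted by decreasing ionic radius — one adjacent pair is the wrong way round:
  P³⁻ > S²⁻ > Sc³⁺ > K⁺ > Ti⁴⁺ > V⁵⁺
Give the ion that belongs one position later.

Check each adjacent pair. Sc³⁺ and K⁺ are reversed: both have 18 electrons but Z(Sc)=21 > Z(K)=19, so Sc³⁺ should be the smaller of the two. No other neighbouring pair contradicts the periodic trends, so Sc³⁺ is the ion listed too early.

Sc³⁺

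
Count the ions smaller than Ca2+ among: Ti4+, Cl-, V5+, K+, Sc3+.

Isoelectronic series (18 e⁻ each). Size is set by nuclear charge: more protons means a smaller ion. V5+ (Z=23), Ti4+ (Z=22), Sc3+ (Z=21), Ca2+ (Z=20), K+ (Z=19), Cl- (Z=17).
Overall: V5+ < Ti4+ < Sc3+ < Ca2+ < K+ < Cl-. Ca2+ has 3 below it and 2 above. So 3 are smaller.

3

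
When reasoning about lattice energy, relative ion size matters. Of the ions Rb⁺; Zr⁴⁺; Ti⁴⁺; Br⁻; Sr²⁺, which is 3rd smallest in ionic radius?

Tabulating Z and e⁻: Ti⁴⁺: 18 e⁻, Z=22, Zr⁴⁺: 36 e⁻, Z=40, Sr²⁺: 36 e⁻, Z=38, Rb⁺: 36 e⁻, Z=37, Br⁻: 36 e⁻, Z=35. Ti⁴⁺ < Zr⁴⁺ (same group, 1 shell fewer); Zr⁴⁺ < Sr²⁺ (isoelectronic, higher Z=40 is smaller); Sr²⁺ < Rb⁺ (both 36 e⁻, Z=38>37); Rb⁺ < Br⁻ (isoelectronic, higher Z=37 is smaller).
So the order is Ti⁴⁺ < Zr⁴⁺ < Sr²⁺ < Rb⁺ < Br⁻; the 3rd-smallest ion is Sr²⁺.

Sr²⁺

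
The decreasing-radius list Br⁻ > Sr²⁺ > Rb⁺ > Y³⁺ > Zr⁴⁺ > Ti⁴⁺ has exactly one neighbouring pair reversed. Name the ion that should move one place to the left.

Rb⁺

The pair Sr²⁺, Rb⁺ is the wrong way round — they are isoelectronic (36 e⁻) and Sr has more protons than Rb (38 vs 37), making Sr²⁺ smaller. All other adjacent pairs agree with periodic trends, so Rb⁺ is the misplaced ion.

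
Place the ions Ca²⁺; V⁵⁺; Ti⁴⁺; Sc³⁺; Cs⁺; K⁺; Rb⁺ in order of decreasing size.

Cs⁺ > Rb⁺ > K⁺ > Ca²⁺ > Sc³⁺ > Ti⁴⁺ > V⁵⁺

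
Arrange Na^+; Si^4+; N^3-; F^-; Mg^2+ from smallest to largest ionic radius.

Si^4+ < Mg^2+ < Na^+ < F^- < N^3-

Isoelectronic series (10 e⁻ each). Size is set by nuclear charge: more protons means a smaller ion. Si^4+ (Z=14), Mg^2+ (Z=12), Na^+ (Z=11), F^- (Z=9), N^3- (Z=7).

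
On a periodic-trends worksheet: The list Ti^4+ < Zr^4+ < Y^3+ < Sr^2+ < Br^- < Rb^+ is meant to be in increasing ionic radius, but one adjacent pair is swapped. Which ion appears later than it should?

Rb^+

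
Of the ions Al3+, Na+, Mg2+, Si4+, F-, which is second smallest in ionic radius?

Al3+

Each ion has 10 electrons. The ranking follows nuclear charge in reverse — greater Z gives a smaller radius. Si4+ (Z=14), Al3+ (Z=13), Mg2+ (Z=12), Na+ (Z=11), F- (Z=9).
Ordering: Si4+ < Al3+ < Mg2+ < Na+ < F-. The second smallest is Al3+.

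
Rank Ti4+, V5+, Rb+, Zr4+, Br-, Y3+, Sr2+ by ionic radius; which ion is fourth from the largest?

Y3+

First list Z and electron count for each: V5+: 18 e⁻, Z=23, Ti4+: 18 e⁻, Z=22, Zr4+: 36 e⁻, Z=40, Y3+: 36 e⁻, Z=39, Sr2+: 36 e⁻, Z=38, Rb+: 36 e⁻, Z=37, Br-: 36 e⁻, Z=35. V5+ < Ti4+ (both 18 e⁻, Z=23>22); Ti4+ < Zr4+ (same group, 1 shell fewer); Zr4+ < Y3+ (both 36 e⁻, Z=40>39); Y3+ < Sr2+ (both 36 e⁻, Z=39>38); Sr2+ < Rb+ (both 36 e⁻, Z=38>37); Rb+ < Br- (both 36 e⁻, Z=37>35).
That gives V5+ < Ti4+ < Zr4+ < Y3+ < Sr2+ < Rb+ < Br-. From the largest end, number 4 is Y3+.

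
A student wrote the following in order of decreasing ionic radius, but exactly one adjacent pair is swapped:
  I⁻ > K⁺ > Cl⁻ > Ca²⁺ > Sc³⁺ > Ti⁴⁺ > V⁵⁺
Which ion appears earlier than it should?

K⁺

Scanning neighbour by neighbour, only K⁺/Cl⁻ violates a trend: they are isoelectronic (18 e⁻) and K has more protons than Cl (19 vs 17), making K⁺ smaller. That makes K⁺ the one sitting a position early relative to where it belongs.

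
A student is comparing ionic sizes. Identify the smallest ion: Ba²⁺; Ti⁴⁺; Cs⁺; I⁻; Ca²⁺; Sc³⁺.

Tabulating Z and e⁻: Ti⁴⁺: 18 e⁻, Z=22, Sc³⁺: 18 e⁻, Z=21, Ca²⁺: 18 e⁻, Z=20, Ba²⁺: 54 e⁻, Z=56, Cs⁺: 54 e⁻, Z=55, I⁻: 54 e⁻, Z=53. Ti⁴⁺ < Sc³⁺ (both 18 e⁻, Z=22>21); Sc³⁺ < Ca²⁺ (both 18 e⁻, Z=21>20); Ca²⁺ < Ba²⁺ (same group, period 4 vs 6); Ba²⁺ < Cs⁺ (both 54 e⁻, Z=56>55); Cs⁺ < I⁻ (isoelectronic, higher Z=55 is smaller).

Ti⁴⁺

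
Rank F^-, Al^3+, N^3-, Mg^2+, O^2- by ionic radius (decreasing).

Each ion has 10 electrons. The ranking follows nuclear charge in reverse — greater Z gives a smaller radius. Al^3+ (Z=13), Mg^2+ (Z=12), F^- (Z=9), O^2- (Z=8), N^3- (Z=7).

N^3- > O^2- > F^- > Mg^2+ > Al^3+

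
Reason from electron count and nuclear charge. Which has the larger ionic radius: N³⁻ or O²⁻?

Isoelectronic series (10 e⁻ each). Size is set by nuclear charge: more protons means a smaller ion. O²⁻ (Z=8), N³⁻ (Z=7).

N³⁻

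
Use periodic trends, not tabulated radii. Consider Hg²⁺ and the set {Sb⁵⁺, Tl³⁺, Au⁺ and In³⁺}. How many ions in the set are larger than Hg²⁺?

First list Z and electron count for each: Sb⁵⁺ has 46 e⁻ (Z=51), In³⁺ has 46 e⁻ (Z=49), Tl³⁺ has 78 e⁻ (Z=81), Hg²⁺ has 78 e⁻ (Z=80), Au⁺ has 78 e⁻ (Z=79). Sb⁵⁺ < In³⁺ (isoelectronic, higher Z=51 is smaller); In³⁺ < Tl³⁺ (same group, 1 shell fewer); Tl³⁺ < Hg²⁺ (isoelectronic, higher Z=81 is smaller); Hg²⁺ < Au⁺ (isoelectronic, higher Z=80 is smaller).
Placing each against Hg²⁺: smaller — Sb⁵⁺, In³⁺, Tl³⁺; larger — Au⁺. Count: 1.

1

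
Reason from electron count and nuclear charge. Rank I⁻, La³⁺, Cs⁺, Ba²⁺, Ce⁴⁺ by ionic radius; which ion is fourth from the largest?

All of these have 54 electrons (isoelectronic). With the same electron cloud, the ion with the most protons pulls it in tightest. Nuclear charges: Ce⁴⁺ (Z=58), La³⁺ (Z=57), Ba²⁺ (Z=56), Cs⁺ (Z=55), I⁻ (Z=53). Highest Z is smallest.
Ordering: Ce⁴⁺ < La³⁺ < Ba²⁺ < Cs⁺ < I⁻. The fourth largest is La³⁺.

La³⁺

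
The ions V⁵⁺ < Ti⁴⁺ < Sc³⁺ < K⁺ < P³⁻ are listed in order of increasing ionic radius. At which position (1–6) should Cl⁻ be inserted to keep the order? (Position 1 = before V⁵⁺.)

5

Isoelectronic series (18 e⁻ each). Size is set by nuclear charge: more protons means a smaller ion. V⁵⁺ (Z=23), Ti⁴⁺ (Z=22), Sc³⁺ (Z=21), K⁺ (Z=19), Cl⁻ (Z=17), P³⁻ (Z=15).
The complete sequence is V⁵⁺ < Ti⁴⁺ < Sc³⁺ < K⁺ < Cl⁻ < P³⁻. Cl⁻ sits at position 5.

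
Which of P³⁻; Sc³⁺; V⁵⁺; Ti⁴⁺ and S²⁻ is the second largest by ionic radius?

S²⁻

All of these have 18 electrons (isoelectronic). With the same electron cloud, the ion with the most protons pulls it in tightest. Nuclear charges: V⁵⁺ (Z=23), Ti⁴⁺ (Z=22), Sc³⁺ (Z=21), S²⁻ (Z=16), P³⁻ (Z=15). Highest Z is smallest.
So the order is V⁵⁺ < Ti⁴⁺ < Sc³⁺ < S²⁻ < P³⁻; the 2nd-largest ion is S²⁻.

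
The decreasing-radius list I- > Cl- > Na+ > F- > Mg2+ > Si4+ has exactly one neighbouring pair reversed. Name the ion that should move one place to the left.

Scanning neighbour by neighbour, only Na+/F- violates a trend: they are isoelectronic (10 e⁻) and Na has more protons than F (11 vs 9), making Na+ smaller. That makes F- the one sitting a position late relative to where it belongs.

F-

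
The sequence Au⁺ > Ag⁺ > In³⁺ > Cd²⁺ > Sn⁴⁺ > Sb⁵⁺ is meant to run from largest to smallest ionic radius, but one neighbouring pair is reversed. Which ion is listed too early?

Compare adjacent ions: they are isoelectronic (46 e⁻) and In has more protons than Cd (49 vs 48), making In³⁺ smaller — yet in this decreasing list In³⁺ sits before Cd²⁺. Nothing else is reversed, so In³⁺ should move one place to the right.

In³⁺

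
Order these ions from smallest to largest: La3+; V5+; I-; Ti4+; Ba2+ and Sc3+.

Work out protons and electrons: V5+ (Z=23, 18 e⁻), Ti4+ (Z=22, 18 e⁻), Sc3+ (Z=21, 18 e⁻), La3+ (Z=57, 54 e⁻), Ba2+ (Z=56, 54 e⁻), I- (Z=53, 54 e⁻). V5+ < Ti4+ (both 18 e⁻, Z=23>22); Ti4+ < Sc3+ (both 18 e⁻, Z=22>21); Sc3+ < La3+ (same group, period 4 vs 6); La3+ < Ba2+ (isoelectronic, higher Z=57 is smaller); Ba2+ < I- (isoelectronic, higher Z=56 is smaller).

V5+ < Ti4+ < Sc3+ < La3+ < Ba2+ < I-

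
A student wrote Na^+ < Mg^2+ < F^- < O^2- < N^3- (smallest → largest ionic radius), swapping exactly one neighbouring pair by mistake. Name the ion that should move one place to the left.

Compare adjacent ions: Mg^2+ and Na^+ share 10 electrons; the higher nuclear charge on Mg (Z=12) contracts it more, so Mg^2+ < Na^+ — yet in this increasing list Na^+ sits before Mg^2+. Nothing else is reversed, so Mg^2+ should move one place to the left.

Mg^2+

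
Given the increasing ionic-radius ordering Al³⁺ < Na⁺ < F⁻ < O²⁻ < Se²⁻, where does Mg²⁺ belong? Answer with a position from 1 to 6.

Tabulating Z and e⁻: Al³⁺ has 10 e⁻ (Z=13), Mg²⁺ has 10 e⁻ (Z=12), Na⁺ has 10 e⁻ (Z=11), F⁻ has 10 e⁻ (Z=9), O²⁻ has 10 e⁻ (Z=8), Se²⁻ has 36 e⁻ (Z=34). Al³⁺ < Mg²⁺ (isoelectronic, higher Z=13 is smaller); Mg²⁺ < Na⁺ (isoelectronic, higher Z=12 is smaller); Na⁺ < F⁻ (isoelectronic, higher Z=11 is smaller); F⁻ < O²⁻ (both 10 e⁻, Z=9>8); O²⁻ < Se²⁻ (same group, 2 shells fewer).
The complete sequence is Al³⁺ < Mg²⁺ < Na⁺ < F⁻ < O²⁻ < Se²⁻. Mg²⁺ sits at position 2.

2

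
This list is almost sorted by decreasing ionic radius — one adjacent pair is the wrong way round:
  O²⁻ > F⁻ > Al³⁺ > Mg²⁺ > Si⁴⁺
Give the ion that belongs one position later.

Al³⁺

Check each adjacent pair. Al³⁺ and Mg²⁺ are reversed: Al³⁺ and Mg²⁺ share 10 electrons; the higher nuclear charge on Al (Z=13) contracts it more, so Al³⁺ < Mg²⁺. No other neighbouring pair contradicts the periodic trends, so Al³⁺ is the ion listed too early.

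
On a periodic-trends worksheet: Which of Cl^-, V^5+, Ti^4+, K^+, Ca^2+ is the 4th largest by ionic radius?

Isoelectronic series (18 e⁻ each). Size is set by nuclear charge: more protons means a smaller ion. V^5+ (Z=23), Ti^4+ (Z=22), Ca^2+ (Z=20), K^+ (Z=19), Cl^- (Z=17).
Ordering: V^5+ < Ti^4+ < Ca^2+ < K^+ < Cl^-. The 4th largest is Ti^4+.

Ti^4+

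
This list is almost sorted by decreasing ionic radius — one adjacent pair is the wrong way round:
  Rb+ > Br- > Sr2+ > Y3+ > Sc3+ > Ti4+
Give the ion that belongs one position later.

Rb+

The pair Rb+, Br- is the wrong way round — both have 36 electrons but Z(Rb)=37 > Z(Br)=35, so Rb+ should be the smaller of the two. All other adjacent pairs agree with periodic trends, so Rb+ is the misplaced ion.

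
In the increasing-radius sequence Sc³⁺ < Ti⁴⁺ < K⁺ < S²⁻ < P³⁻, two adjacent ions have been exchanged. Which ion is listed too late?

Ti⁴⁺

Scanning neighbour by neighbour, only Sc³⁺/Ti⁴⁺ violates a trend: Ti⁴⁺ and Sc³⁺ share 18 electrons; the higher nuclear charge on Ti (Z=22) contracts it more, so Ti⁴⁺ < Sc³⁺. That makes Ti⁴⁺ the one sitting a position late relative to where it belongs.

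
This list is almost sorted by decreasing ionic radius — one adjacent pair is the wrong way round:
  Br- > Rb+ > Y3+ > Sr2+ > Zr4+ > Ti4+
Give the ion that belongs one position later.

Y3+

Compare adjacent ions: Y3+ and Sr2+ share 36 electrons; the higher nuclear charge on Y (Z=39) contracts it more, so Y3+ < Sr2+ — yet in this decreasing list Y3+ sits before Sr2+. Nothing else is reversed, so Y3+ should move one place to the right.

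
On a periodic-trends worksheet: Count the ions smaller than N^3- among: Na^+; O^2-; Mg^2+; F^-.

4

All of these have 10 electrons (isoelectronic). With the same electron cloud, the ion with the most protons pulls it in tightest. Nuclear charges: Mg^2+ (Z=12), Na^+ (Z=11), F^- (Z=9), O^2- (Z=8), N^3- (Z=7). Highest Z is smallest.
Placing each against N^3-: smaller — Mg^2+, Na^+, F^-, O^2-; larger — none. Count: 4.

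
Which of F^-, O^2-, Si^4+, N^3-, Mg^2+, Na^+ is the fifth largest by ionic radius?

Mg^2+

Isoelectronic series (10 e⁻ each). Size is set by nuclear charge: more protons means a smaller ion. Si^4+ (Z=14), Mg^2+ (Z=12), Na^+ (Z=11), F^- (Z=9), O^2- (Z=8), N^3- (Z=7).
Ordering: Si^4+ < Mg^2+ < Na^+ < F^- < O^2- < N^3-. The fifth largest is Mg^2+.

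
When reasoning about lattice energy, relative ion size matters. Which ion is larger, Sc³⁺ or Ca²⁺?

Isoelectronic series (18 e⁻ each). Size is set by nuclear charge: more protons means a smaller ion. Sc³⁺ (Z=21), Ca²⁺ (Z=20).

Ca²⁺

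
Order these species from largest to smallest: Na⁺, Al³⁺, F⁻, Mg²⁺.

Isoelectronic series (10 e⁻ each). Size is set by nuclear charge: more protons means a smaller ion. Al³⁺ (Z=13), Mg²⁺ (Z=12), Na⁺ (Z=11), F⁻ (Z=9).

F⁻ > Na⁺ > Mg²⁺ > Al³⁺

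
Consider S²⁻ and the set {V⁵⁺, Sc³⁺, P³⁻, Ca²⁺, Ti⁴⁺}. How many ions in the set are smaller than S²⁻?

4

Isoelectronic series (18 e⁻ each). Size is set by nuclear charge: more protons means a smaller ion. V⁵⁺ (Z=23), Ti⁴⁺ (Z=22), Sc³⁺ (Z=21), Ca²⁺ (Z=20), S²⁻ (Z=16), P³⁻ (Z=15).
Relative to S²⁻, the ions that are smaller are V⁵⁺, Ti⁴⁺, Sc³⁺, Ca²⁺. That's 4.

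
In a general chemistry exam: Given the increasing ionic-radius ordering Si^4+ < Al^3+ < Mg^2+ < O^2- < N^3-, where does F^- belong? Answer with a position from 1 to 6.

4

All of these have 10 electrons (isoelectronic). With the same electron cloud, the ion with the most protons pulls it in tightest. Nuclear charges: Si^4+ (Z=14), Al^3+ (Z=13), Mg^2+ (Z=12), F^- (Z=9), O^2- (Z=8), N^3- (Z=7). Highest Z is smallest.
Putting F^- in gives Si^4+ < Al^3+ < Mg^2+ < F^- < O^2- < N^3-; it lands at slot 4.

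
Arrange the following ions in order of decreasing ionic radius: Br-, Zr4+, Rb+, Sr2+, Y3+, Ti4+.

Br- > Rb+ > Sr2+ > Y3+ > Zr4+ > Ti4+

Ti4+: 18 e⁻, Z=22, Zr4+: 36 e⁻, Z=40, Y3+: 36 e⁻, Z=39, Sr2+: 36 e⁻, Z=38, Rb+: 36 e⁻, Z=37, Br-: 36 e⁻, Z=35. Ti4+ < Zr4+ (same group, period 4 vs 5); Zr4+ < Y3+ (both 36 e⁻, Z=40>39); Y3+ < Sr2+ (isoelectronic, higher Z=39 is smaller); Sr2+ < Rb+ (both 36 e⁻, Z=38>37); Rb+ < Br- (isoelectronic, higher Z=37 is smaller).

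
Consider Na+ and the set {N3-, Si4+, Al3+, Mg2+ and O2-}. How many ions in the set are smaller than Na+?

3

All of these have 10 electrons (isoelectronic). With the same electron cloud, the ion with the most protons pulls it in tightest. Nuclear charges: Si4+ (Z=14), Al3+ (Z=13), Mg2+ (Z=12), Na+ (Z=11), O2- (Z=8), N3- (Z=7). Highest Z is smallest.
Ordering all of them (including Na+) by radius gives Si4+ < Al3+ < Mg2+ < Na+ < O2- < N3-. That's 3.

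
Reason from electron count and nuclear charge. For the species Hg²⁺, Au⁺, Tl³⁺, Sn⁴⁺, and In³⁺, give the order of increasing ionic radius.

Sn⁴⁺ < In³⁺ < Tl³⁺ < Hg²⁺ < Au⁺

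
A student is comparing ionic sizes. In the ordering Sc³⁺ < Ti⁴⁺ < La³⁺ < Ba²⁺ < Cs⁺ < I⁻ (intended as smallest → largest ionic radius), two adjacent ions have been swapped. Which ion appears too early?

Scanning neighbour by neighbour, only Sc³⁺/Ti⁴⁺ violates a trend: Ti⁴⁺ and Sc³⁺ share 18 electrons; the higher nuclear charge on Ti (Z=22) contracts it more, so Ti⁴⁺ < Sc³⁺. That makes Sc³⁺ the one sitting a position early relative to where it belongs.

Sc³⁺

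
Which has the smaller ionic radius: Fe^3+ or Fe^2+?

For a single element, ionic radius drops as positive charge rises — Fe^3+ < Fe^2+.

Fe^3+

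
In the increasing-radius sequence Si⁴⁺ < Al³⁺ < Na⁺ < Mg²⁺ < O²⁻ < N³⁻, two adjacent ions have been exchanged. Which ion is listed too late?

Scanning neighbour by neighbour, only Na⁺/Mg²⁺ violates a trend: Mg²⁺ and Na⁺ share 10 electrons; the higher nuclear charge on Mg (Z=12) contracts it more, so Mg²⁺ < Na⁺. That makes Mg²⁺ the one sitting a position late relative to where it belongs.

Mg²⁺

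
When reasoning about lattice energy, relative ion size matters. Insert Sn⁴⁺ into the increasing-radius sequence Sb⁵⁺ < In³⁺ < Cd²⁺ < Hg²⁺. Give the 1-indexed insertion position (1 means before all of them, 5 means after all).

Work out protons and electrons: Sb⁵⁺ (Z=51, 46 e⁻), Sn⁴⁺ (Z=50, 46 e⁻), In³⁺ (Z=49, 46 e⁻), Cd²⁺ (Z=48, 46 e⁻), Hg²⁺ (Z=80, 78 e⁻). Sb⁵⁺ < Sn⁴⁺ (both 46 e⁻, Z=51>50); Sn⁴⁺ < In³⁺ (both 46 e⁻, Z=50>49); In³⁺ < Cd²⁺ (both 46 e⁻, Z=49>48); Cd²⁺ < Hg²⁺ (same group, period 5 vs 6).
Merged order: Sb⁵⁺ < Sn⁴⁺ < In³⁺ < Cd²⁺ < Hg²⁺ — Sn⁴⁺ is number 2.

2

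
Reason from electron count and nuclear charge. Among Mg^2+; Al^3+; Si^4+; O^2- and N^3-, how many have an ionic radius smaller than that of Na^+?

All of these have 10 electrons (isoelectronic). With the same electron cloud, the ion with the most protons pulls it in tightest. Nuclear charges: Si^4+ (Z=14), Al^3+ (Z=13), Mg^2+ (Z=12), Na^+ (Z=11), O^2- (Z=8), N^3- (Z=7). Highest Z is smallest.
Relative to Na^+, the ions that are smaller are Si^4+, Al^3+, Mg^2+. That's 3.

3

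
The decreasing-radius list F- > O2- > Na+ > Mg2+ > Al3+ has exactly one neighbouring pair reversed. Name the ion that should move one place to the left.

O2-

Check each adjacent pair. F- and O2- are reversed: both have 10 electrons but Z(F)=9 > Z(O)=8, so F- should be the smaller of the two. No other neighbouring pair contradicts the periodic trends, so O2- is the ion listed too late.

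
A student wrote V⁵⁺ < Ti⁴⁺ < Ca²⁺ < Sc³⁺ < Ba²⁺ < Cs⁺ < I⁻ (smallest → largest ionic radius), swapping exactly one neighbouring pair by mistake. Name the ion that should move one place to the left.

Scanning neighbour by neighbour, only Ca²⁺/Sc³⁺ violates a trend: they are isoelectronic (18 e⁻) and Sc has more protons than Ca (21 vs 20), making Sc³⁺ smaller. That makes Sc³⁺ the one sitting a position late relative to where it belongs.

Sc³⁺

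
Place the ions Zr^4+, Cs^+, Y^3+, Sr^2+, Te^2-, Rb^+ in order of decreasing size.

Te^2- > Cs^+ > Rb^+ > Sr^2+ > Y^3+ > Zr^4+

Work out protons and electrons: Zr^4+ has 36 e⁻ (Z=40), Y^3+ has 36 e⁻ (Z=39), Sr^2+ has 36 e⁻ (Z=38), Rb^+ has 36 e⁻ (Z=37), Cs^+ has 54 e⁻ (Z=55), Te^2- has 54 e⁻ (Z=52). Zr^4+ < Y^3+ (isoelectronic, higher Z=40 is smaller); Y^3+ < Sr^2+ (both 36 e⁻, Z=39>38); Sr^2+ < Rb^+ (isoelectronic, higher Z=38 is smaller); Rb^+ < Cs^+ (same group, period 5 vs 6); Cs^+ < Te^2- (both 54 e⁻, Z=55>52).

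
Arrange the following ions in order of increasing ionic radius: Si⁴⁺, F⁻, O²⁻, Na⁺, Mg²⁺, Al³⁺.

Each ion has 10 electrons. The ranking follows nuclear charge in reverse — greater Z gives a smaller radius. Si⁴⁺ (Z=14), Al³⁺ (Z=13), Mg²⁺ (Z=12), Na⁺ (Z=11), F⁻ (Z=9), O²⁻ (Z=8).

Si⁴⁺ < Al³⁺ < Mg²⁺ < Na⁺ < F⁻ < O²⁻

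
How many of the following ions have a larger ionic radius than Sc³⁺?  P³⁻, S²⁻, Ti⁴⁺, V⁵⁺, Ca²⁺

Isoelectronic series (18 e⁻ each). Size is set by nuclear charge: more protons means a smaller ion. V⁵⁺ (Z=23), Ti⁴⁺ (Z=22), Sc³⁺ (Z=21), Ca²⁺ (Z=20), S²⁻ (Z=16), P³⁻ (Z=15).
Relative to Sc³⁺, the ions that are larger are Ca²⁺, S²⁻, P³⁻. Count: 3.

3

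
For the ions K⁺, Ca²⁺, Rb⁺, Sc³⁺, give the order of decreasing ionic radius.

Sc³⁺ has 18 e⁻ (Z=21), Ca²⁺ has 18 e⁻ (Z=20), K⁺ has 18 e⁻ (Z=19), Rb⁺ has 36 e⁻ (Z=37). Sc³⁺ < Ca²⁺ (isoelectronic, higher Z=21 is smaller); Ca²⁺ < K⁺ (isoelectronic, higher Z=20 is smaller); K⁺ < Rb⁺ (same group, 1 shell fewer).

Rb⁺ > K⁺ > Ca²⁺ > Sc³⁺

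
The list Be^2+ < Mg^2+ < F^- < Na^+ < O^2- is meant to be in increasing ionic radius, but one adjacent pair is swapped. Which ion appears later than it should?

Na^+

Scanning neighbour by neighbour, only F^-/Na^+ violates a trend: Na^+ and F^- share 10 electrons; the higher nuclear charge on Na (Z=11) contracts it more, so Na^+ < F^-. That makes Na^+ the one sitting a position late relative to where it belongs.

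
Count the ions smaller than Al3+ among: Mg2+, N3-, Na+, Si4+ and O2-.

These species are isoelectronic with 10 electrons. The only difference is the number of protons: Si4+ (Z=14), Al3+ (Z=13), Mg2+ (Z=12), Na+ (Z=11), O2- (Z=8), N3- (Z=7). The strongest nuclear pull (Si4+) gives the smallest ion.
Placing each against Al3+: smaller — Si4+; larger — Mg2+, Na+, O2-, N3-. That's 1.

1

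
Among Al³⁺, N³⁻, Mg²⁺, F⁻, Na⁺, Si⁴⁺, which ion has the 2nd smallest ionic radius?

Al³⁺

Each ion has 10 electrons. The ranking follows nuclear charge in reverse — greater Z gives a smaller radius. Si⁴⁺ (Z=14), Al³⁺ (Z=13), Mg²⁺ (Z=12), Na⁺ (Z=11), F⁻ (Z=9), N³⁻ (Z=7).
Full ascending order: Si⁴⁺ < Al³⁺ < Mg²⁺ < Na⁺ < F⁻ < N³⁻. Counting from the smallest, position 2 is Al³⁺.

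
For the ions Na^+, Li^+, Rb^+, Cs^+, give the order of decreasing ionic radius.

Cs^+ > Rb^+ > Na^+ > Li^+

Same group, same charge. Going down the group adds an extra shell of electrons, so the ion gets larger: Li^+ is highest in the group and smallest.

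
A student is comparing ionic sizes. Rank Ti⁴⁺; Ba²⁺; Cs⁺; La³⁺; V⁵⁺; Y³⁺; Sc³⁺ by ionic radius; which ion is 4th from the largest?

Tabulating Z and e⁻: V⁵⁺ (Z=23, 18 e⁻), Ti⁴⁺ (Z=22, 18 e⁻), Sc³⁺ (Z=21, 18 e⁻), Y³⁺ (Z=39, 36 e⁻), La³⁺ (Z=57, 54 e⁻), Ba²⁺ (Z=56, 54 e⁻), Cs⁺ (Z=55, 54 e⁻). V⁵⁺ < Ti⁴⁺ (isoelectronic, higher Z=23 is smaller); Ti⁴⁺ < Sc³⁺ (isoelectronic, higher Z=22 is smaller); Sc³⁺ < Y³⁺ (same group, period 4 vs 5); Y³⁺ < La³⁺ (same group, period 5 vs 6); La³⁺ < Ba²⁺ (both 54 e⁻, Z=57>56); Ba²⁺ < Cs⁺ (both 54 e⁻, Z=56>55).
Full ascending order: V⁵⁺ < Ti⁴⁺ < Sc³⁺ < Y³⁺ < La³⁺ < Ba²⁺ < Cs⁺. Counting from the largest, position 4 is Y³⁺.

Y³⁺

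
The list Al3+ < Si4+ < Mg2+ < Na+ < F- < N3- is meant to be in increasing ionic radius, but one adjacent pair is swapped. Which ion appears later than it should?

Compare adjacent ions: both have 10 electrons but Z(Si)=14 > Z(Al)=13, so Si4+ should be the smaller of the two — yet in this increasing list Al3+ sits before Si4+. Nothing else is reversed, so Si4+ should move one place to the left.

Si4+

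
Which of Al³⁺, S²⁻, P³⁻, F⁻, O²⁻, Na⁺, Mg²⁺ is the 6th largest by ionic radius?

Al³⁺ (Z=13, 10 e⁻), Mg²⁺ (Z=12, 10 e⁻), Na⁺ (Z=11, 10 e⁻), F⁻ (Z=9, 10 e⁻), O²⁻ (Z=8, 10 e⁻), S²⁻ (Z=16, 18 e⁻), P³⁻ (Z=15, 18 e⁻). Al³⁺ < Mg²⁺ (isoelectronic, higher Z=13 is smaller); Mg²⁺ < Na⁺ (both 10 e⁻, Z=12>11); Na⁺ < F⁻ (isoelectronic, higher Z=11 is smaller); F⁻ < O²⁻ (both 10 e⁻, Z=9>8); O²⁻ < S²⁻ (same group, period 2 vs 3); S²⁻ < P³⁻ (both 18 e⁻, Z=16>15).
Full ascending order: Al³⁺ < Mg²⁺ < Na⁺ < F⁻ < O²⁻ < S²⁻ < P³⁻. Counting from the largest, position 6 is Mg²⁺.

Mg²⁺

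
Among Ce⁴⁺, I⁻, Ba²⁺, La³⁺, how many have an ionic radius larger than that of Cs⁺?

1

All of these have 54 electrons (isoelectronic). With the same electron cloud, the ion with the most protons pulls it in tightest. Nuclear charges: Ce⁴⁺ (Z=58), La³⁺ (Z=57), Ba²⁺ (Z=56), Cs⁺ (Z=55), I⁻ (Z=53). Highest Z is smallest.
Placing each against Cs⁺: smaller — Ce⁴⁺, La³⁺, Ba²⁺; larger — I⁻. So 1 is larger.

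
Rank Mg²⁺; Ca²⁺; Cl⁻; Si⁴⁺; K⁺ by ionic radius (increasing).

First list Z and electron count for each: Si⁴⁺ has 10 e⁻ (Z=14), Mg²⁺ has 10 e⁻ (Z=12), Ca²⁺ has 18 e⁻ (Z=20), K⁺ has 18 e⁻ (Z=19), Cl⁻ has 18 e⁻ (Z=17). Si⁴⁺ < Mg²⁺ (isoelectronic, higher Z=14 is smaller); Mg²⁺ < Ca²⁺ (same group, period 3 vs 4); Ca²⁺ < K⁺ (both 18 e⁻, Z=20>19); K⁺ < Cl⁻ (both 18 e⁻, Z=19>17).

Si⁴⁺ < Mg²⁺ < Ca²⁺ < K⁺ < Cl⁻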